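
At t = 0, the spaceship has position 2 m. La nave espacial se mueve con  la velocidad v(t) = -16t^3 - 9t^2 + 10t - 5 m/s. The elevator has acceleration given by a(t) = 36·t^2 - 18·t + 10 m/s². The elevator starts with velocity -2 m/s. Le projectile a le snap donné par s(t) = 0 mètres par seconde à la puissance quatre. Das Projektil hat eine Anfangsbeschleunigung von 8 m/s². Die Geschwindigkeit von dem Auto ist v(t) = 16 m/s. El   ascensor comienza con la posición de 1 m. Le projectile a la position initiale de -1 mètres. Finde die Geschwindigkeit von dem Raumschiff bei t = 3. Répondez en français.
Nous avons la vitesse v(t) = -16·t^3 - 9·t^2 + 10·t - 5. En substituant t = 3: v(3) = -488.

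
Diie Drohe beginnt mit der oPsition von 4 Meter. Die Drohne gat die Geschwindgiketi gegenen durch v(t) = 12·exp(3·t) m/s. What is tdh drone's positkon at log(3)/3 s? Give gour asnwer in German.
Wir müssen das Integral unserer Gleichung für die Geschwindigkeit v(t) = 12·exp(3·t) 1-mal finden. Mit ∫v(t)dt und Anwendung von x(0) = 4, finden wir x(t) = 4·exp(3·t). Wir haben die Position x(t) = 4·exp(3·t). Durch Einsetzen von t = log(3)/3: x(log(3)/3) = 12.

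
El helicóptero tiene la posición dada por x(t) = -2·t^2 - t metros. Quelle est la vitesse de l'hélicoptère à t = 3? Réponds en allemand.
Wir müssen unsere Gleichung für die Position x(t) = -2·t^2 - t 1-mal ableiten. Mit d/dt von x(t) finden wir v(t) = -4·t - 1. Aus der Gleichung für die Geschwindigkeit v(t) = -4·t - 1, setzen wir t = 3 ein und erhalten v = -13.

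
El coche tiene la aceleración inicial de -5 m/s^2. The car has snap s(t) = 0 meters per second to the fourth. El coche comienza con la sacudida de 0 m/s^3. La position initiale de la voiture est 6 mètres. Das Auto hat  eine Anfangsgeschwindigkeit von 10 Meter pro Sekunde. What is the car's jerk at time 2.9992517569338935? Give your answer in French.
Nous devons trouver l'intégrale de notre équation du snap s(t) = 0 1 fois. La primitive du snap, avec j(0) = 0, donne le jerk: j(t) = 0. Nous avons le jerk j(t) = 0. En substituant t = 2.9992517569338935: j(2.9992517569338935) = 0.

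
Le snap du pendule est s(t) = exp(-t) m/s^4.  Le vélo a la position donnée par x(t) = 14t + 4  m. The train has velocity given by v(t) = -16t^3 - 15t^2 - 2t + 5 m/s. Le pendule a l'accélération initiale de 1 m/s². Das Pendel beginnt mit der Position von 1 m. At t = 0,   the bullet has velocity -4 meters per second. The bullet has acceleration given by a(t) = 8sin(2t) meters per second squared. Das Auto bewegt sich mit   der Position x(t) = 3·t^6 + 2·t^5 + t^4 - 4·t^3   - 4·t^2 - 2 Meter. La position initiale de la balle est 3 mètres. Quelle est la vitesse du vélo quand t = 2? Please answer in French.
Nous devons dériver notre équation de la position x(t) = 14·t + 4 1 fois. En dérivant la position, nous obtenons la vitesse: v(t) = 14. De l'équation de la vitesse v(t) = 14, nous substituons t = 2 pour obtenir v = 14.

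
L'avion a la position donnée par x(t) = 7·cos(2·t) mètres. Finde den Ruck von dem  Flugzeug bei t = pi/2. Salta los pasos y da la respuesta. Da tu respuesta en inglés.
The answer is 0.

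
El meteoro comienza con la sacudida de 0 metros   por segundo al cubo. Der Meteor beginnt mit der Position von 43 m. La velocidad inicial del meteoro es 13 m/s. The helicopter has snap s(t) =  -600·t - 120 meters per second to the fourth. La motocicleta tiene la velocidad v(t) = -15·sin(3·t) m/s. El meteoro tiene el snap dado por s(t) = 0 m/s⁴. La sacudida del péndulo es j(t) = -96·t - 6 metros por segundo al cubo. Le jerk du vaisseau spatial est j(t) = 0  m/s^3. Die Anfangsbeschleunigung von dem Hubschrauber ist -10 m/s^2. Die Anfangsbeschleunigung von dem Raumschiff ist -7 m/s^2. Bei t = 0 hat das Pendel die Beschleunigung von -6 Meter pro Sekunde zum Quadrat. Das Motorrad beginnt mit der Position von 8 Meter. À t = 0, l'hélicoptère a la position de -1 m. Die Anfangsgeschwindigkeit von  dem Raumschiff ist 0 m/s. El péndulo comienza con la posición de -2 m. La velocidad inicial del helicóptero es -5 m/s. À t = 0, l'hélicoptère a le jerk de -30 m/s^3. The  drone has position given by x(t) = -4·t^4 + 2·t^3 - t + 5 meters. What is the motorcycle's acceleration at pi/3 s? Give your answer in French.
Nous devons dériver notre équation de la vitesse v(t) = -15·sin(3·t) 1 fois. En prenant d/dt de v(t), nous trouvons a(t) = -45·cos(3·t). En utilisant a(t) = -45·cos(3·t) et en substituant t = pi/3, nous trouvons a = 45.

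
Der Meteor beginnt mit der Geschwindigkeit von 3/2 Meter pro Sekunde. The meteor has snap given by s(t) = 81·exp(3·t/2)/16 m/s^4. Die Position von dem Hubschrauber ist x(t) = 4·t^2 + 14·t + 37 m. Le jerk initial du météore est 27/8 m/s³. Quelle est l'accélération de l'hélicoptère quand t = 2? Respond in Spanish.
Para resolver esto, necesitamos tomar 2 derivadas de nuestra ecuación de la posición x(t) = 4·t^2 + 14·t + 37. Tomando d/dt de x(t), encontramos v(t) = 8·t + 14. Derivando la velocidad, obtenemos la aceleración: a(t) = 8. Tenemos la aceleración a(t) = 8. Sustituyendo t = 2: a(2) = 8.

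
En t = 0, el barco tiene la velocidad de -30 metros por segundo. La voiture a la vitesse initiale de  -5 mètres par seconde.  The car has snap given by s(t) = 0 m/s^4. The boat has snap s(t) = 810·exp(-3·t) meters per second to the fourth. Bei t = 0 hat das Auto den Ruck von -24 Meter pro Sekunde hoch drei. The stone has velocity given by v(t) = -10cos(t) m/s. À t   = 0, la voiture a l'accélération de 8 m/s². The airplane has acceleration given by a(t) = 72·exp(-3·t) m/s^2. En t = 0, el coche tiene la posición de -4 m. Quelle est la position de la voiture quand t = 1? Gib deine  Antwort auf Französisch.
Pour résoudre ceci, nous devons prendre 4 primitives de notre équation du snap s(t) = 0. L'intégrale du snap est le jerk. En utilisant j(0) = -24, nous obtenons j(t) = -24. L'intégrale du jerk est l'accélération. En utilisant a(0) = 8, nous obtenons a(t) = 8 - 24·t. La primitive de l'accélération est la vitesse. En utilisant v(0) = -5, nous obtenons v(t) = -12·t^2 + 8·t - 5. En prenant ∫v(t)dt et en appliquant x(0) = -4, nous trouvons x(t) = -4·t^3 + 4·t^2 - 5·t - 4. De l'équation de la position x(t) = -4·t^3 + 4·t^2 - 5·t - 4, nous substituons t = 1 pour obtenir x = -9.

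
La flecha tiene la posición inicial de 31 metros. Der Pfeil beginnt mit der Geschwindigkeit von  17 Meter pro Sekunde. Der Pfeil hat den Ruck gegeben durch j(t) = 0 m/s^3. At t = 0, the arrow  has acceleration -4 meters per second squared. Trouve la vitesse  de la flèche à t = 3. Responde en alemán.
Ausgehend von dem Ruck j(t) = 0, nehmen wir 2 Stammfunktionen. Durch Integration von dem Ruck und Verwendung der Anfangsbedingung a(0) = -4, erhalten wir a(t) = -4. Durch Integration von der Beschleunigung und Verwendung der Anfangsbedingung v(0) = 17, erhalten wir v(t) = 17 - 4·t. Aus der Gleichung für die Geschwindigkeit v(t) = 17 - 4·t, setzen wir t = 3 ein und erhalten v = 5.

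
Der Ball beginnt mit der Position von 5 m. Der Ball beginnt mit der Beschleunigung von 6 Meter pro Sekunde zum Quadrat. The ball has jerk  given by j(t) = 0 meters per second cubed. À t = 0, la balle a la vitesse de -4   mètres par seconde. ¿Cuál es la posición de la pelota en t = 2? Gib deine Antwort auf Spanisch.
Partiendo de la sacudida j(t) = 0, tomamos 3 integrales. La integral de la sacudida, con a(0) = 6, da la aceleración: a(t) = 6. La antiderivada de la aceleración es la velocidad. Usando v(0) = -4, obtenemos v(t) = 6·t - 4. Integrando la velocidad y usando la condición inicial x(0) = 5, obtenemos x(t) = 3·t^2 - 4·t + 5. Usando x(t) = 3·t^2 - 4·t + 5 y sustituyendo t = 2, encontramos x = 9.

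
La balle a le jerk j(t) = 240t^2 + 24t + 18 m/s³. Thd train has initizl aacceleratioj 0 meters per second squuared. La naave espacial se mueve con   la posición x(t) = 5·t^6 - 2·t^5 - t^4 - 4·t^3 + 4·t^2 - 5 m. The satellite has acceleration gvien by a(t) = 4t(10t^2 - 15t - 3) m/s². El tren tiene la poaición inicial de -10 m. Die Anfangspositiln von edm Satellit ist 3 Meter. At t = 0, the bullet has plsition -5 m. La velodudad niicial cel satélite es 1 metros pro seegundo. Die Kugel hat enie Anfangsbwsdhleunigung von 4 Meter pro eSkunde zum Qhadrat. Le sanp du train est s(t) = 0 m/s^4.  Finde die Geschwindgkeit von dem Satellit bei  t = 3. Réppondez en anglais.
To solve this, we need to take 1 antiderivative of our acceleration equation a(t) = 4·t·(10·t^2 - 15·t - 3). The antiderivative of acceleration, with v(0) = 1, gives velocity: v(t) = 10·t^4 - 20·t^3 - 6·t^2 + 1. Using v(t) = 10·t^4 - 20·t^3 - 6·t^2 + 1 and substituting t = 3, we find v = 217.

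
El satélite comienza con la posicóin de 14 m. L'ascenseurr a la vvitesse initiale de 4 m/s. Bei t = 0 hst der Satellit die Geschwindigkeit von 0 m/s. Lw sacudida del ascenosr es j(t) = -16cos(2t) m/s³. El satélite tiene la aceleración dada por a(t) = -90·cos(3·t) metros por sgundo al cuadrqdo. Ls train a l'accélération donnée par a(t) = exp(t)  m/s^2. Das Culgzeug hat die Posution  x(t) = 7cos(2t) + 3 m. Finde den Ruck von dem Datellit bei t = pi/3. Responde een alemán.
Um dies zu lösen, müssen wir 1 Ableitung unserer Gleichung für die Beschleunigung a(t) = -90·cos(3·t) nehmen. Die Ableitung von der Beschleunigung ergibt den Ruck: j(t) = 270·sin(3·t). Mit j(t) = 270·sin(3·t) und Einsetzen von t = pi/3, finden wir j = 0.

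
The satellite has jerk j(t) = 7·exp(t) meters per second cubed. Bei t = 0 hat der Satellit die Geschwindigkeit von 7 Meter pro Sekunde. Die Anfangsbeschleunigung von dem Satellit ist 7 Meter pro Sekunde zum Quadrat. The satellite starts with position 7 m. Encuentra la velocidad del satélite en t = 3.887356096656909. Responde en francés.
Nous devons intégrer notre équation du jerk j(t) = 7·exp(t) 2 fois. En intégrant le jerk et en utilisant la condition initiale a(0) = 7, nous obtenons a(t) = 7·exp(t). En intégrant l'accélération et en utilisant la condition initiale v(0) = 7, nous obtenons v(t) = 7·exp(t). De l'équation de la vitesse v(t) = 7·exp(t), nous substituons t = 3.887356096656909 pour obtenir v = 341.472191660798.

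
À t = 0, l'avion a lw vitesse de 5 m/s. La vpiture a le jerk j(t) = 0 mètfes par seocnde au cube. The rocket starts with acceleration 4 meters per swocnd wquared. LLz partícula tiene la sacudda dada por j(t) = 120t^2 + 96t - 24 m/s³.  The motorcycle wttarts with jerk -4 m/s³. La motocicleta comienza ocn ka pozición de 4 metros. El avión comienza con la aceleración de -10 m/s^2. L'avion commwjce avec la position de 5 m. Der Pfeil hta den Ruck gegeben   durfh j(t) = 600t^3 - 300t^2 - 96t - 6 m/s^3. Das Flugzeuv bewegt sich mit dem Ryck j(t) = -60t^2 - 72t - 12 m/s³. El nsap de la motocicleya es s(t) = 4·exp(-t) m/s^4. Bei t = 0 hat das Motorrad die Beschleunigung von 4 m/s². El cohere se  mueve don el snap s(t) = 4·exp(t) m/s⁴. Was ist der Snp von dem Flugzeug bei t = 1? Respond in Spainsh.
Debemos derivar nuestra ecuación de la sacudida j(t) = -60·t^2 - 72·t - 12 1 vez. Derivando la sacudida, obtenemos el snap: s(t) = -120·t - 72. Tenemos el snap s(t) = -120·t - 72. Sustituyendo t = 1: s(1) = -192.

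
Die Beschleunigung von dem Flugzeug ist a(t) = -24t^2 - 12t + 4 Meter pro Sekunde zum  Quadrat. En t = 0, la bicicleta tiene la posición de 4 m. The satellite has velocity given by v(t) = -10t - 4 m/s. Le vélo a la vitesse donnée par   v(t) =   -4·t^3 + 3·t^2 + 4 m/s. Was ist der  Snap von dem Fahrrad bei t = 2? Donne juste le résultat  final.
Die Antwort ist -24.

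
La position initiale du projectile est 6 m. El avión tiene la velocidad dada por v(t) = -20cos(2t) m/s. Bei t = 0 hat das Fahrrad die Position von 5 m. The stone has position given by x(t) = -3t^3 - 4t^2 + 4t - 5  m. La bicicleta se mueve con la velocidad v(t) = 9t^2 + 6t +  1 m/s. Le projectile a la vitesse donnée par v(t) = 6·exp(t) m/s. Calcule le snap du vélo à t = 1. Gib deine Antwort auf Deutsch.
Ausgehend von der Geschwindigkeit v(t) = 9·t^2 + 6·t + 1, nehmen wir 3 Ableitungen. Mit d/dt von v(t) finden wir a(t) = 18·t + 6. Die Ableitung von der Beschleunigung ergibt den Ruck: j(t) = 18. Die Ableitung von dem Ruck ergibt den Snap: s(t) = 0. Mit s(t) = 0 und Einsetzen von t = 1, finden wir s = 0.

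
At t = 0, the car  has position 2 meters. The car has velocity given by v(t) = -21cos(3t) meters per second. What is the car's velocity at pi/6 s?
Using v(t) = -21·cos(3·t) and substituting t = pi/6, we find v = 0.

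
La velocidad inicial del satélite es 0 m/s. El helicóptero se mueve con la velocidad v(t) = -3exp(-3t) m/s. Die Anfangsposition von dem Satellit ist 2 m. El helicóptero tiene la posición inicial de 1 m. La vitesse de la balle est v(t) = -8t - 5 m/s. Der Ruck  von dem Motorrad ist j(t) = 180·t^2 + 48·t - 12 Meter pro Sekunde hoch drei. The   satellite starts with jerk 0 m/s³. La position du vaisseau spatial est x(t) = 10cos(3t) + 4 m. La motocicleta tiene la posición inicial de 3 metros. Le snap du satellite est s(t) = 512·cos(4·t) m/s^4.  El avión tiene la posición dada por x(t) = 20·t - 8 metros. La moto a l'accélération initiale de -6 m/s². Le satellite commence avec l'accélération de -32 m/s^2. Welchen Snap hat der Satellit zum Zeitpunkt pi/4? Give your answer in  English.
From the given snap equation s(t) = 512·cos(4·t), we substitute t = pi/4 to get s = -512.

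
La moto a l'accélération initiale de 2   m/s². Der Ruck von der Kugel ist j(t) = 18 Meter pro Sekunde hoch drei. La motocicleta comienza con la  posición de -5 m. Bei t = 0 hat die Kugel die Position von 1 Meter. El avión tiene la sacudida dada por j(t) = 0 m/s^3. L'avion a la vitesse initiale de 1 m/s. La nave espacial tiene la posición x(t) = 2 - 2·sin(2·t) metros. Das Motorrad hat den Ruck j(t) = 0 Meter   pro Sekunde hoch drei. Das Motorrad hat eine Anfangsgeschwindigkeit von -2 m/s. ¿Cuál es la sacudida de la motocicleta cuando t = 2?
Usando j(t) = 0 y sustituyendo t = 2, encontramos j = 0.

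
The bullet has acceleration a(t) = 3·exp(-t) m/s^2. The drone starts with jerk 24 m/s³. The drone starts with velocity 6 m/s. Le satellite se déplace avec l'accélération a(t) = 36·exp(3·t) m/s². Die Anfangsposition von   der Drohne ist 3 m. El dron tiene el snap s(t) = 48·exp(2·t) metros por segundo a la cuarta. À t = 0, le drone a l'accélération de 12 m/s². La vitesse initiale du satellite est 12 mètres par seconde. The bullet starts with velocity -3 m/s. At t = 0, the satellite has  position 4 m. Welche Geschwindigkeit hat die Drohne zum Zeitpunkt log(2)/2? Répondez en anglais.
We must find the integral of our snap equation s(t) = 48·exp(2·t) 3 times. Integrating snap and using the initial condition j(0) = 24, we get j(t) = 24·exp(2·t). Finding the integral of j(t) and using a(0) = 12: a(t) = 12·exp(2·t). The antiderivative of acceleration is velocity. Using v(0) = 6, we get v(t) = 6·exp(2·t). From the given velocity equation v(t) = 6·exp(2·t), we substitute t = log(2)/2 to get v = 12.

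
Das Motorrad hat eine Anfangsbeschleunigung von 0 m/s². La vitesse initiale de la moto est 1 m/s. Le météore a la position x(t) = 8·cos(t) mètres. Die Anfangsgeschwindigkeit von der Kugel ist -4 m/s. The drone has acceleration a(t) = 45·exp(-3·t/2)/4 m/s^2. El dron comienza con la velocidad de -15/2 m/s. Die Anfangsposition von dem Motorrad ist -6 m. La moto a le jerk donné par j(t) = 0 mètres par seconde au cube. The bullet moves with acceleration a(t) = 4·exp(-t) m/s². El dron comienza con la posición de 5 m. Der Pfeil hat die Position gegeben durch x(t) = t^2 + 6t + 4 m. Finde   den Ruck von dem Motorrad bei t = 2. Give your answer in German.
Wir haben den Ruck j(t) = 0. Durch Einsetzen von t = 2: j(2) = 0.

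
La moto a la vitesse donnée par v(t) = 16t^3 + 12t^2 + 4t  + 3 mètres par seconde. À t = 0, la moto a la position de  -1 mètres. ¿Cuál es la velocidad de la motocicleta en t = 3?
De la ecuación de la velocidad v(t) = 16·t^3 + 12·t^2 + 4·t + 3, sustituimos t = 3 para obtener v = 555.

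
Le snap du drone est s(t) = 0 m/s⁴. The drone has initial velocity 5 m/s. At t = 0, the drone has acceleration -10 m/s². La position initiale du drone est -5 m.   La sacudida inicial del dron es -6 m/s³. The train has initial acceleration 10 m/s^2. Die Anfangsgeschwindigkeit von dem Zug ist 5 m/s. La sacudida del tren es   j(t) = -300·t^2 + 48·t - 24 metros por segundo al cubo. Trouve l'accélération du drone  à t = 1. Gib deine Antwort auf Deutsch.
Wir müssen unsere Gleichung für den Snap s(t) = 0 2-mal integrieren. Das Integral von dem Snap, mit j(0) = -6, ergibt den Ruck: j(t) = -6. Das Integral von dem Ruck, mit a(0) = -10, ergibt die Beschleunigung: a(t) = -6·t - 10. Aus der Gleichung für die Beschleunigung a(t) = -6·t - 10, setzen wir t = 1 ein und erhalten a = -16.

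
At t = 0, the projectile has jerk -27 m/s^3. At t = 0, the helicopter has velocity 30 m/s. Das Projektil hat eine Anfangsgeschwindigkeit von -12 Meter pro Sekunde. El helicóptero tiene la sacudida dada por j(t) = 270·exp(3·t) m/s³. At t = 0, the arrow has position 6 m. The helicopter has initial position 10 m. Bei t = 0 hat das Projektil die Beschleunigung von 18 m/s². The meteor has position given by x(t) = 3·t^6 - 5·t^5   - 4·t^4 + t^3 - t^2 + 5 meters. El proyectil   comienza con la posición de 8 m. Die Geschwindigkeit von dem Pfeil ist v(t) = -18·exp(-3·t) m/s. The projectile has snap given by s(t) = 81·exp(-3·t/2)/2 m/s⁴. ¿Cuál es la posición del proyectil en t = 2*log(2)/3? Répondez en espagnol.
Necesitamos integrar nuestra ecuación del snap s(t) = 81·exp(-3·t/2)/2 4 veces. Integrando el snap y usando la condición inicial j(0) = -27, obtenemos j(t) = -27·exp(-3·t/2). Integrando la sacudida y usando la condición inicial a(0) = 18, obtenemos a(t) = 18·exp(-3·t/2). La antiderivada de la aceleración, con v(0) = -12, da la velocidad: v(t) = -12·exp(-3·t/2). Tomando ∫v(t)dt y aplicando x(0) = 8, encontramos x(t) = 8·exp(-3·t/2). Tenemos la posición x(t) = 8·exp(-3·t/2). Sustituyendo t = 2*log(2)/3: x(2*log(2)/3) = 4.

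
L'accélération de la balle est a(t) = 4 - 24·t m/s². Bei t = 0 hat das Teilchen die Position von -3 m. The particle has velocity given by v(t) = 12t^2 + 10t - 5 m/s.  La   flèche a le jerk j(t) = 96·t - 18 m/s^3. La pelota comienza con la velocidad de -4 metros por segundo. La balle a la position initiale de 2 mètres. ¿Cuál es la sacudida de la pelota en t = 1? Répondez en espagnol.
Partiendo de la aceleración a(t) = 4 - 24·t, tomamos 1 derivada. Derivando la aceleración, obtenemos la sacudida: j(t) = -24. De la ecuación de la sacudida j(t) = -24, sustituimos t = 1 para obtener j = -24.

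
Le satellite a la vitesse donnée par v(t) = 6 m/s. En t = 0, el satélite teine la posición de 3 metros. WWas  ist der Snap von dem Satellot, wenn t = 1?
Um dies zu lösen, müssen wir 3 Ableitungen unserer Gleichung für die Geschwindigkeit v(t) = 6 nehmen. Die Ableitung von der Geschwindigkeit ergibt die Beschleunigung: a(t) = 0. Die Ableitung von der Beschleunigung ergibt den Ruck: j(t) = 0. Mit d/dt von j(t) finden wir s(t) = 0. Aus der Gleichung für den Snap s(t) = 0, setzen wir t = 1 ein und erhalten s = 0.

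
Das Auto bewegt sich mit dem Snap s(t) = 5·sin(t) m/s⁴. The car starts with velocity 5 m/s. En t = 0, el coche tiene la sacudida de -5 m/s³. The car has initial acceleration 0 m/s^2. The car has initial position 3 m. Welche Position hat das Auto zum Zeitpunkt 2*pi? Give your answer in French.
Pour résoudre ceci, nous devons prendre 4 intégrales de notre équation du snap s(t) = 5·sin(t). En prenant ∫s(t)dt et en appliquant j(0) = -5, nous trouvons j(t) = -5·cos(t). En prenant ∫j(t)dt et en appliquant a(0) = 0, nous trouvons a(t) = -5·sin(t). En intégrant l'accélération et en utilisant la condition initiale v(0) = 5, nous obtenons v(t) = 5·cos(t). En prenant ∫v(t)dt et en appliquant x(0) = 3, nous trouvons x(t) = 5·sin(t) + 3. Nous avons la position x(t) = 5·sin(t) + 3. En substituant t = 2*pi: x(2*pi) = 3.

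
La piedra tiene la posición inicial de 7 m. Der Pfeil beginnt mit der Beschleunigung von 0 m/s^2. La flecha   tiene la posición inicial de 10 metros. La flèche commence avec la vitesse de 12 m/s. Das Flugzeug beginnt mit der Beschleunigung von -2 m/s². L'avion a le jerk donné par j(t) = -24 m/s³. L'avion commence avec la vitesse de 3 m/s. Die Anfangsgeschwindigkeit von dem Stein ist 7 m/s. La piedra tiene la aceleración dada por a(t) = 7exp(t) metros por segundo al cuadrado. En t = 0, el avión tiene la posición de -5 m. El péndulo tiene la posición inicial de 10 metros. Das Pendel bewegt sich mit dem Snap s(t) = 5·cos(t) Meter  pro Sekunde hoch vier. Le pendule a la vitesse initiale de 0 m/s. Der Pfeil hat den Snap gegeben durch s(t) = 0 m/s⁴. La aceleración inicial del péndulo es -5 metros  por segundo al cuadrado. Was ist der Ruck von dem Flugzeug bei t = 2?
Aus der Gleichung für den Ruck j(t) = -24, setzen wir t = 2 ein und erhalten j = -24.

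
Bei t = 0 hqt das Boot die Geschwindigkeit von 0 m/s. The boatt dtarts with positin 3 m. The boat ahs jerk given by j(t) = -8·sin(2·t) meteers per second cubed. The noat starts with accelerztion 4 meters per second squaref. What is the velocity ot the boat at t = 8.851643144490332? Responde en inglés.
We need to integrate our jerk equation j(t) = -8·sin(2·t) 2 times. The antiderivative of jerk is acceleration. Using a(0) = 4, we get a(t) = 4·cos(2·t). Integrating acceleration and using the initial condition v(0) = 0, we get v(t) = 2·sin(2·t). From the given velocity equation v(t) = 2·sin(2·t), we substitute t = 8.851643144490332 to get v = -1.82246756940868.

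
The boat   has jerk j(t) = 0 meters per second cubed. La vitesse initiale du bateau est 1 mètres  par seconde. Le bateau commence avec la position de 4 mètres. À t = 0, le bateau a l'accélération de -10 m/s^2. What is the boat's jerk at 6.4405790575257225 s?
We have jerk j(t) = 0. Substituting t = 6.4405790575257225: j(6.4405790575257225) = 0.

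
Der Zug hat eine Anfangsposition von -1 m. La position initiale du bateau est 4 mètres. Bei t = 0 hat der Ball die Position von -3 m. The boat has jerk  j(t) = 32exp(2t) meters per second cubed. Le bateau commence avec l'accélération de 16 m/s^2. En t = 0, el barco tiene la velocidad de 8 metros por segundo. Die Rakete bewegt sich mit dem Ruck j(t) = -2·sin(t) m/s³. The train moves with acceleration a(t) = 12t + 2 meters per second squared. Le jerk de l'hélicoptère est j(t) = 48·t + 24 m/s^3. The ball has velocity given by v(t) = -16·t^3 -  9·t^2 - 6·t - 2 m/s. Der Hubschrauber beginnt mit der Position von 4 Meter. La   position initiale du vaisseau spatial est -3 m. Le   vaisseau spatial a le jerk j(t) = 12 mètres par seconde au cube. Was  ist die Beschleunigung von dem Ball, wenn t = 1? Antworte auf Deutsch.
Wir müssen unsere Gleichung für die Geschwindigkeit v(t) = -16·t^3 - 9·t^2 - 6·t - 2 1-mal ableiten. Mit d/dt von v(t) finden wir a(t) = -48·t^2 - 18·t - 6. Mit a(t) = -48·t^2 - 18·t - 6 und Einsetzen von t = 1, finden wir a = -72.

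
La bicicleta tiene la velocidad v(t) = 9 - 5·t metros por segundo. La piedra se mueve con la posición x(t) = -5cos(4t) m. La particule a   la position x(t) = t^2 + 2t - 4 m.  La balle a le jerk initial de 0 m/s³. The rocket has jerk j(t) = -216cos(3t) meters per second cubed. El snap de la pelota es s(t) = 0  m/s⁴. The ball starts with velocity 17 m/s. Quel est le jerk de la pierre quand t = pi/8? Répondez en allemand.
Um dies zu lösen, müssen wir 3 Ableitungen unserer Gleichung für die Position x(t) = -5·cos(4·t) nehmen. Die Ableitung von der Position ergibt die Geschwindigkeit: v(t) = 20·sin(4·t). Die Ableitung von der Geschwindigkeit ergibt die Beschleunigung: a(t) = 80·cos(4·t). Die Ableitung von der Beschleunigung ergibt den Ruck: j(t) = -320·sin(4·t). Mit j(t) = -320·sin(4·t) und Einsetzen von t = pi/8, finden wir j = -320.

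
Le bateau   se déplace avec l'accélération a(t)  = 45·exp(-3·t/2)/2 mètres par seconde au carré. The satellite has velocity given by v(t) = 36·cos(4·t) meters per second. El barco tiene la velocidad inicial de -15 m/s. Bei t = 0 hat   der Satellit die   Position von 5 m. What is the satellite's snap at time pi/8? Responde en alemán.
Um dies zu lösen, müssen wir 3 Ableitungen unserer Gleichung für die Geschwindigkeit v(t) = 36·cos(4·t) nehmen. Mit d/dt von v(t) finden wir a(t) = -144·sin(4·t). Mit d/dt von a(t) finden wir j(t) = -576·cos(4·t). Die Ableitung von dem Ruck ergibt den Snap: s(t) = 2304·sin(4·t). Aus der Gleichung für den Snap s(t) = 2304·sin(4·t), setzen wir t = pi/8 ein und erhalten s = 2304.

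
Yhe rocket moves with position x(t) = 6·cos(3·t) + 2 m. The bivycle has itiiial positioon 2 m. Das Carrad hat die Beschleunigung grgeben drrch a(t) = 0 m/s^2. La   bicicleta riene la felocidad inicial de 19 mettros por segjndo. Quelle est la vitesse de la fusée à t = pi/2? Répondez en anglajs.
Starting from position x(t) = 6·cos(3·t) + 2, we take 1 derivative. The derivative of position gives velocity: v(t) = -18·sin(3·t). Using v(t) = -18·sin(3·t) and substituting t = pi/2, we find v = 18.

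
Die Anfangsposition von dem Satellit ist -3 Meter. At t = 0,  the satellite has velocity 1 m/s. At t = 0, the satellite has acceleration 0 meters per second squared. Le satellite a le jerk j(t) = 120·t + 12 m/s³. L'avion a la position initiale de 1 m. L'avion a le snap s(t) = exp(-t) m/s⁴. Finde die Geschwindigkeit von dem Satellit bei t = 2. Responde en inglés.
We must find the integral of our jerk equation j(t) = 120·t + 12 2 times. The antiderivative of jerk, with a(0) = 0, gives acceleration: a(t) = 12·t·(5·t + 1). Taking ∫a(t)dt and applying v(0) = 1, we find v(t) = 20·t^3 + 6·t^2 + 1. Using v(t) = 20·t^3 + 6·t^2 + 1 and substituting t = 2, we find v = 185.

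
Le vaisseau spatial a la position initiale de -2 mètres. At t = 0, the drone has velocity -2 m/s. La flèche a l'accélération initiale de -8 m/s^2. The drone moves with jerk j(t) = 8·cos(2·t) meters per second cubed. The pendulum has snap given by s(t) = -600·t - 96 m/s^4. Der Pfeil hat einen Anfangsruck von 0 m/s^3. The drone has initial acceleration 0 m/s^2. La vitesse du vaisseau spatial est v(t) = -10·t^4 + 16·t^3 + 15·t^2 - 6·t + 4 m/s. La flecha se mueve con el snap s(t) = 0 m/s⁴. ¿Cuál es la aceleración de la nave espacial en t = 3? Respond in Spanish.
Partiendo de la velocidad v(t) = -10·t^4 + 16·t^3 + 15·t^2 - 6·t + 4, tomamos 1 derivada. Derivando la velocidad, obtenemos la aceleración: a(t) = -40·t^3 + 48·t^2 + 30·t - 6. Tenemos la aceleración a(t) = -40·t^3 + 48·t^2 + 30·t - 6. Sustituyendo t = 3: a(3) = -564.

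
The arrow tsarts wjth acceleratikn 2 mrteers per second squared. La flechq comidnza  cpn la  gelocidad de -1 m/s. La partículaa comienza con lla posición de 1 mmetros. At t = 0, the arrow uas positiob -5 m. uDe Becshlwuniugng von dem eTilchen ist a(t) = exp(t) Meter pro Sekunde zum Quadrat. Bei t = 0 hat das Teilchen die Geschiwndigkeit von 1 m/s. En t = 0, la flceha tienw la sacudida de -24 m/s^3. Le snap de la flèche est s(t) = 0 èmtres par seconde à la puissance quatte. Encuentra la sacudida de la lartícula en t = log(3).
Partiendo de la aceleración a(t) = exp(t), tomamos 1 derivada. Tomando d/dt de a(t), encontramos j(t) = exp(t). Tenemos la sacudida j(t) = exp(t). Sustituyendo t = log(3): j(log(3)) = 3.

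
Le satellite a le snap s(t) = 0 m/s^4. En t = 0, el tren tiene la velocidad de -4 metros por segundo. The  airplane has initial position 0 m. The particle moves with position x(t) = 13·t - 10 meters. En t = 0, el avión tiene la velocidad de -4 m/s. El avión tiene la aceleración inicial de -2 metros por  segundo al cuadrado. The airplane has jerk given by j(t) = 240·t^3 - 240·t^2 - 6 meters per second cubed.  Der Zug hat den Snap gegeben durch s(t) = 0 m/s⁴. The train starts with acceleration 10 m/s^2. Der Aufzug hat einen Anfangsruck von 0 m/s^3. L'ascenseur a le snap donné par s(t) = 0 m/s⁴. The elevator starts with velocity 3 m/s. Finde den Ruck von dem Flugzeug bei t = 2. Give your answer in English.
From the given jerk equation j(t) = 240·t^3 - 240·t^2 - 6, we substitute t = 2 to get j = 954.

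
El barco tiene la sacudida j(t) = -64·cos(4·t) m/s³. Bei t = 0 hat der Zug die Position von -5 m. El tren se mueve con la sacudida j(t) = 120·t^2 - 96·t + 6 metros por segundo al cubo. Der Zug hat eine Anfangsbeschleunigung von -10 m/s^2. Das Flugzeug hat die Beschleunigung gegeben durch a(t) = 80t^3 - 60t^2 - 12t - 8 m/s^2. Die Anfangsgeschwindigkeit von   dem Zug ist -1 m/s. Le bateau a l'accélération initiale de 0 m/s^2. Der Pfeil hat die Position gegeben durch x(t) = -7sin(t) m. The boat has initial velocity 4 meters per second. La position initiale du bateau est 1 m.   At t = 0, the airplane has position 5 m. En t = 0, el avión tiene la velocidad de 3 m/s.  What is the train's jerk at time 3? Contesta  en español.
Tenemos la sacudida j(t) = 120·t^2 - 96·t + 6. Sustituyendo t = 3: j(3) = 798.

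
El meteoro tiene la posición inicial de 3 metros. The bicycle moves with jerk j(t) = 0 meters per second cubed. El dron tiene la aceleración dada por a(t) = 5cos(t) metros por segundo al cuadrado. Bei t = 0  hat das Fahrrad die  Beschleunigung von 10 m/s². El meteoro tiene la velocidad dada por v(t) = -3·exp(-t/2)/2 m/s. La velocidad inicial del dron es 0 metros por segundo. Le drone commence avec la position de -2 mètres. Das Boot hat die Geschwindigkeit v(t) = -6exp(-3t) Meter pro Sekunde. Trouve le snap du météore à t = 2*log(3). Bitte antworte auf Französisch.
Pour résoudre ceci, nous devons prendre 3 dérivées de notre équation de la vitesse v(t) = -3·exp(-t/2)/2. La dérivée de la vitesse donne l'accélération: a(t) = 3·exp(-t/2)/4. En dérivant l'accélération, nous obtenons le jerk: j(t) = -3·exp(-t/2)/8. En dérivant le jerk, nous obtenons le snap: s(t) = 3·exp(-t/2)/16. Nous avons le snap s(t) = 3·exp(-t/2)/16. En substituant t = 2*log(3): s(2*log(3)) = 1/16.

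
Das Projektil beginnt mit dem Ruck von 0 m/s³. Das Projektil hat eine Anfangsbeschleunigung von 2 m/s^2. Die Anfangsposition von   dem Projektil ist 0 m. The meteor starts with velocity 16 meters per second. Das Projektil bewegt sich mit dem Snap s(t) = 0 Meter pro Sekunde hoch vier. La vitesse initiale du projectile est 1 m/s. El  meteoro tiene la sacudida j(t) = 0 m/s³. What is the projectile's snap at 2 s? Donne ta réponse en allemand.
Aus der Gleichung für den Snap s(t) = 0, setzen wir t = 2 ein und erhalten s = 0.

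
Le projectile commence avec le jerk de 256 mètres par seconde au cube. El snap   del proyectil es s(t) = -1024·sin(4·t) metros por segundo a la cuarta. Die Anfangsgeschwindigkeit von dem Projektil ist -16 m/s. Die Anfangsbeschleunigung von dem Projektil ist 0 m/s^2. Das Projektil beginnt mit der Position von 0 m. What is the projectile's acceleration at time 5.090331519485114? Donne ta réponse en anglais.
We need to integrate our snap equation s(t) = -1024·sin(4·t) 2 times. Integrating snap and using the initial condition j(0) = 256, we get j(t) = 256·cos(4·t). Integrating jerk and using the initial condition a(0) = 0, we get a(t) = 64·sin(4·t). Using a(t) = 64·sin(4·t) and substituting t = 5.090331519485114, we find a = 63.8885415252522.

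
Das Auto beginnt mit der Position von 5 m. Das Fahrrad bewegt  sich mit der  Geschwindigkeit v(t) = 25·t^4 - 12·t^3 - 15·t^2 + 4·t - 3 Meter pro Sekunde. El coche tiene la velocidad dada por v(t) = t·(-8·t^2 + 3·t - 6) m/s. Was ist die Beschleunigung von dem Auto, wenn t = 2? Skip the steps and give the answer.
Die Antwort ist -90.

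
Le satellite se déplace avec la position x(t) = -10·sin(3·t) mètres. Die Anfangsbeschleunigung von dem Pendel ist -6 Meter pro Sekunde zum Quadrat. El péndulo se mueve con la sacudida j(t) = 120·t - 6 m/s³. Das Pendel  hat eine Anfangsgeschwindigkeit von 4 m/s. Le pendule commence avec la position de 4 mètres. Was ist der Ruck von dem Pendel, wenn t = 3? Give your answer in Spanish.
Tenemos la sacudida j(t) = 120·t - 6. Sustituyendo t = 3: j(3) = 354.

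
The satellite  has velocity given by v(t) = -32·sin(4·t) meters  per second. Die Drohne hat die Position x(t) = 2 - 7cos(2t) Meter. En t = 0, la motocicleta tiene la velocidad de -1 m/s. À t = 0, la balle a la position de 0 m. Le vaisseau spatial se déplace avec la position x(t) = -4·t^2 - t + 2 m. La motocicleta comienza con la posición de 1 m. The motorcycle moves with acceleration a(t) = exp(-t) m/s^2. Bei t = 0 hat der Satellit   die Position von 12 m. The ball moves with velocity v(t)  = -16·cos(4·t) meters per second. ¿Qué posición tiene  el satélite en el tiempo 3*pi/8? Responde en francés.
Nous devons intégrer notre équation de la vitesse v(t) = -32·sin(4·t) 1 fois. La primitive de la vitesse, avec x(0) = 12, donne la position: x(t) = 8·cos(4·t) + 4. En utilisant x(t) = 8·cos(4·t) + 4 et en substituant t = 3*pi/8, nous trouvons x = 4.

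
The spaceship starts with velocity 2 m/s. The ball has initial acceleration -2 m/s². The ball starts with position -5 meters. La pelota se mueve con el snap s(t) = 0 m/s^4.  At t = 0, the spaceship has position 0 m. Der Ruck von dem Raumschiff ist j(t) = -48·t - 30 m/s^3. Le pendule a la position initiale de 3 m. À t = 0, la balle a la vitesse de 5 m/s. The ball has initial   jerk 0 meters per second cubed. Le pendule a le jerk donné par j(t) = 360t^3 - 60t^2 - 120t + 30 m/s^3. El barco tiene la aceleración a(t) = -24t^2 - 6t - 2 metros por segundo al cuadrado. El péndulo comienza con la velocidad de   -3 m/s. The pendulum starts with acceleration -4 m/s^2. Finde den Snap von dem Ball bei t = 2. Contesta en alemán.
Wir haben den Snap s(t) = 0. Durch Einsetzen von t = 2: s(2) = 0.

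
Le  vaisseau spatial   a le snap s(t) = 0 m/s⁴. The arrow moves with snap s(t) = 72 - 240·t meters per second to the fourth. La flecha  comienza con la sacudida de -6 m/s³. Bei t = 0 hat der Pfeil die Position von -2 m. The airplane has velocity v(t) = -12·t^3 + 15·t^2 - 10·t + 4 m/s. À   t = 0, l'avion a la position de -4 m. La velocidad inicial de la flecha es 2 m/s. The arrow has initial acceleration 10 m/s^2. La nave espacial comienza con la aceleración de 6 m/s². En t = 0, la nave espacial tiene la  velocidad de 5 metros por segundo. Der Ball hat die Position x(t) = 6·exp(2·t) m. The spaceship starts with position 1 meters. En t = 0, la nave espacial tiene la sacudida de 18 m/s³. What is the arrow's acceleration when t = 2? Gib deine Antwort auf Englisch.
We must find the antiderivative of our snap equation s(t) = 72 - 240·t 2 times. Finding the integral of s(t) and using j(0) = -6: j(t) = -120·t^2 + 72·t - 6. The integral of jerk, with a(0) = 10, gives acceleration: a(t) = -40·t^3 + 36·t^2 - 6·t + 10. We have acceleration a(t) = -40·t^3 + 36·t^2 - 6·t + 10. Substituting t = 2: a(2) = -178.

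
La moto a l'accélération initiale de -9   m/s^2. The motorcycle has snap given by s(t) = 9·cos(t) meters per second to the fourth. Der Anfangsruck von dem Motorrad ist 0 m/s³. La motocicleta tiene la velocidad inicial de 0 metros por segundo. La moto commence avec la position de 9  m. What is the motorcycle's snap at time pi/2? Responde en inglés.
From the given snap equation s(t) = 9·cos(t), we substitute t = pi/2 to get s = 0.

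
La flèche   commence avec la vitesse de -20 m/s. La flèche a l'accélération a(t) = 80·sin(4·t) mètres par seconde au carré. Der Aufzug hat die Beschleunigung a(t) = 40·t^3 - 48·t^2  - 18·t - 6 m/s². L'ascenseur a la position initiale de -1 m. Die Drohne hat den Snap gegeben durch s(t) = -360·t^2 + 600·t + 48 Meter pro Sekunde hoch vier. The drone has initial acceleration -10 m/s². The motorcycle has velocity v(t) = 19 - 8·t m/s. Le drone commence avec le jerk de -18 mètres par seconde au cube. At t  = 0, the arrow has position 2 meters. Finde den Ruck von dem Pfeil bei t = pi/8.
Um dies zu lösen, müssen wir 1 Ableitung unserer Gleichung für die Beschleunigung a(t) = 80·sin(4·t) nehmen. Durch Ableiten von der Beschleunigung erhalten wir den Ruck: j(t) = 320·cos(4·t). Mit j(t) = 320·cos(4·t) und Einsetzen von t = pi/8, finden wir j = 0.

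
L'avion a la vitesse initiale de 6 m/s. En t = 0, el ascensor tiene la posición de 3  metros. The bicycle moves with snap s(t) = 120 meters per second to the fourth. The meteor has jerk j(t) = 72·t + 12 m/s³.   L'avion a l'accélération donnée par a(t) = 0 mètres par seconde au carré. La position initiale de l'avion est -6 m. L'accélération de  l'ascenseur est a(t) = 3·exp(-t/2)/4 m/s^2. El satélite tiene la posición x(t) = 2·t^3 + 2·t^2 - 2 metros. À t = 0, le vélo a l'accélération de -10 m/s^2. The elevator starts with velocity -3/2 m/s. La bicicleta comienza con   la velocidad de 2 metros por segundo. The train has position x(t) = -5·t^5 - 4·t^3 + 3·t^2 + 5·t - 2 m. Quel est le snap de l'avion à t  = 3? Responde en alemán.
Um dies zu lösen, müssen wir 2 Ableitungen unserer Gleichung für die Beschleunigung a(t) = 0 nehmen. Die Ableitung von der Beschleunigung ergibt den Ruck: j(t) = 0. Mit d/dt von j(t) finden wir s(t) = 0. Mit s(t) = 0 und Einsetzen von t = 3, finden wir s = 0.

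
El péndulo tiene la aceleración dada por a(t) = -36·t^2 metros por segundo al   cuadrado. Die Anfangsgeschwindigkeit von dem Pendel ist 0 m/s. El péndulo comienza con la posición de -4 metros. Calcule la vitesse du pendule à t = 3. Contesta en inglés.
To find the answer, we compute 1 antiderivative of a(t) = -36·t^2. The antiderivative of acceleration is velocity. Using v(0) = 0, we get v(t) = -12·t^3. From the given velocity equation v(t) = -12·t^3, we substitute t = 3 to get v = -324.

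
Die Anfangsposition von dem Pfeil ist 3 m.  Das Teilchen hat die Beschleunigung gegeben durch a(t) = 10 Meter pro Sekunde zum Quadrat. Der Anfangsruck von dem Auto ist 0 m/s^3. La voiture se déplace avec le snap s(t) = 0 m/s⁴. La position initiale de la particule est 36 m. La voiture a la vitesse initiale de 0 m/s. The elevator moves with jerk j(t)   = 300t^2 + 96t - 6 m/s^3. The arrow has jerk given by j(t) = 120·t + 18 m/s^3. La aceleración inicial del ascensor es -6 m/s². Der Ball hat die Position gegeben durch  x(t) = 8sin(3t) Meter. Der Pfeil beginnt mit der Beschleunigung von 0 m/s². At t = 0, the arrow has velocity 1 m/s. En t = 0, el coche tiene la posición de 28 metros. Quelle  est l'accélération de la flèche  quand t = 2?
Pour résoudre ceci, nous devons prendre 1 intégrale de notre équation du jerk j(t) = 120·t + 18. En prenant ∫j(t)dt et en appliquant a(0) = 0, nous trouvons a(t) = 6·t·(10·t + 3). De l'équation de l'accélération a(t) = 6·t·(10·t + 3), nous substituons t = 2 pour obtenir a = 276.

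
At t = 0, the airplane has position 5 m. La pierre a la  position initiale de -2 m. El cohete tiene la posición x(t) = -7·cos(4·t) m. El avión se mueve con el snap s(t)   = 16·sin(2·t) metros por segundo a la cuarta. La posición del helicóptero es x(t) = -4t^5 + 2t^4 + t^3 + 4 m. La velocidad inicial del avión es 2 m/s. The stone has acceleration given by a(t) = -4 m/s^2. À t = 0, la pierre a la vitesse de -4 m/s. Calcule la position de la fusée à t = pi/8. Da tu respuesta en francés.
Nous avons la position x(t) = -7·cos(4·t). En substituant t = pi/8: x(pi/8) = 0.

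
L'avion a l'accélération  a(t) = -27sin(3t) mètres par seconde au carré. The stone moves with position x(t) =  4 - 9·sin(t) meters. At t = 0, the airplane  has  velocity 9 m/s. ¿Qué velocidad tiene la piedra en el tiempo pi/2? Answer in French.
Pour résoudre ceci, nous devons prendre 1 dérivée de notre équation de la position x(t) = 4 - 9·sin(t). En prenant d/dt de x(t), nous trouvons v(t) = -9·cos(t). Nous avons la vitesse v(t) = -9·cos(t). En substituant t = pi/2: v(pi/2) = 0.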